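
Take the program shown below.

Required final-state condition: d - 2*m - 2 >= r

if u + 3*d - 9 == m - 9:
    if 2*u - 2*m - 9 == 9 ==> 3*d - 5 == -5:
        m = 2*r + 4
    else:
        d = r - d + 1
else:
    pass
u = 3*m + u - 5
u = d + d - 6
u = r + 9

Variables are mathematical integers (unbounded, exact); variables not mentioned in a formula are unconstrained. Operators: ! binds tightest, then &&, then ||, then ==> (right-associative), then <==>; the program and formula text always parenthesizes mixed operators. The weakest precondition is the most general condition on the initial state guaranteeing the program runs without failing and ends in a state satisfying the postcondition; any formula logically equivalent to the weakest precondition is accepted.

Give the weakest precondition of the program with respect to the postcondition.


Working backward. After the program, the postcondition d - 2*m - 2 >= r must hold; in canonical form it is d >= 2*m + r + 2.
Before u := r + 9: d >= 2*m + r + 2
Before u := d + d - 6: d >= 2*m + r + 2
Before u := 3*m + u - 5: d >= 2*m + r + 2
Then branch requires ((2*u == 2*m + 18 ==> 3*d == 0) ==> d >= 5*r + 10) && ((!(2*u == 2*m + 18 ==> 3*d == 0)) ==> d + 2*m <= -1); else branch requires d >= 2*m + r + 2.
Before the if: (3*d + u == m ==> (((2*u == 2*m + 18 ==> 3*d == 0) ==> d >= 5*r + 10) && ((!(2*u == 2*m + 18 ==> 3*d == 0)) ==> d + 2*m <= -1))) && ((!(3*d + u == m)) ==> d >= 2*m + r + 2)
Answer: WP = (3*d + u == m ==> (((2*u == 2*m + 18 ==> 3*d == 0) ==> d >= 5*r + 10) && ((!(2*u == 2*m + 18 ==> 3*d == 0)) ==> d + 2*m <= -1))) && ((!(3*d + u == m)) ==> d >= 2*m + r + 2)


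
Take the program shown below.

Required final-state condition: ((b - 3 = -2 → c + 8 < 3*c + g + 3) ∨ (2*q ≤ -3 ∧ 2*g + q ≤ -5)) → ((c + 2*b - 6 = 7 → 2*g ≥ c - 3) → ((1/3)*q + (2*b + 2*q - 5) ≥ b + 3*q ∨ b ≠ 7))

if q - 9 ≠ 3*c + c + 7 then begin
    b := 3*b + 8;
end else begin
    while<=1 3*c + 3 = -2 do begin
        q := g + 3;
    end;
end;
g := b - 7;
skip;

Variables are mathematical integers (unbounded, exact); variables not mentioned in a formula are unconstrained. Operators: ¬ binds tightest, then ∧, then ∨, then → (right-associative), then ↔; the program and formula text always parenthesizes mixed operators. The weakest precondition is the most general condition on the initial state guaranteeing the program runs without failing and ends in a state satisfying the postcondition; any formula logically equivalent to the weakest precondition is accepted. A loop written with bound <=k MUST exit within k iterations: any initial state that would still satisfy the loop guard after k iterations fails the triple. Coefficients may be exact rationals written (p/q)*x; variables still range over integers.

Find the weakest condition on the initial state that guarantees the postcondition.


Working backward. After the program, the postcondition ((b - 3 = -2 → c + 8 < 3*c + g + 3) ∨ (2*q ≤ -3 ∧ 2*g + q ≤ -5)) → ((c + 2*b - 6 = 7 → 2*g ≥ c - 3) → ((1/3)*q + (2*b + 2*q - 5) ≥ b + 3*q ∨ b ≠ 7)) must hold; in canonical form it is ((b = 1 → 2*c + g > 5) ∨ (2*q ≤ -3 ∧ 2*g + q ≤ -5)) → ((2*b + c = 13 → 2*g ≥ c - 3) → (b ≥ (2/3)*q + 5 ∨ b ≠ 7)).
Before skip: ((b = 1 → 2*c + g > 5) ∨ (2*q ≤ -3 ∧ 2*g + q ≤ -5)) → ((2*b + c = 13 → 2*g ≥ c - 3) → (b ≥ (2/3)*q + 5 ∨ b ≠ 7))
Before g := b - 7: ((b = 1 → b + 2*c > 12) ∨ (2*q ≤ -3 ∧ 2*b + q ≤ 9)) → ((2*b + c = 13 → 2*b ≥ c + 11) → (b ≥ (2/3)*q + 5 ∨ b ≠ 7))
Then branch requires ((3*b = -7 → 3*b + 2*c > 4) ∨ (2*q ≤ -3 ∧ 6*b + q ≤ -7)) → ((6*b + c = -3 → 6*b ≥ c - 5) → (3*b ≥ (2/3)*q - 3 ∨ 3*b ≠ -1)); else branch requires (3*c = -5 → ((¬(3*c = -5)) ∧ (((b = 1 → b + 2*c > 12) ∨ (2*g ≤ -9 ∧ 2*b + g ≤ 6)) → ((2*b + c = 13 → 2*b ≥ c + 11) → (b ≥ (2/3)*g + 7 ∨ b ≠ 7))))) ∧ ((¬(3*c = -5)) → (((b = 1 → b + 2*c > 12) ∨ (2*q ≤ -3 ∧ 2*b + q ≤ 9)) → ((2*b + c = 13 → 2*b ≥ c + 11) → (b ≥ (2/3)*q + 5 ∨ b ≠ 7)))).
Before the if: (q ≠ 4*c + 16 → (((3*b = -7 → 3*b + 2*c > 4) ∨ (2*q ≤ -3 ∧ 6*b + q ≤ -7)) → ((6*b + c = -3 → 6*b ≥ c - 5) → (3*b ≥ (2/3)*q - 3 ∨ 3*b ≠ -1)))) ∧ ((¬(q ≠ 4*c + 16)) → ((3*c = -5 → ((¬(3*c = -5)) ∧ (((b = 1 → b + 2*c > 12) ∨ (2*g ≤ -9 ∧ 2*b + g ≤ 6)) → ((2*b + c = 13 → 2*b ≥ c + 11) → (b ≥ (2/3)*g + 7 ∨ b ≠ 7))))) ∧ ((¬(3*c = -5)) → (((b = 1 → b + 2*c > 12) ∨ (2*q ≤ -3 ∧ 2*b + q ≤ 9)) → ((2*b + c = 13 → 2*b ≥ c + 11) → (b ≥ (2/3)*q + 5 ∨ b ≠ 7))))))
Answer: WP = (q ≠ 4*c + 16 → (((3*b = -7 → 3*b + 2*c > 4) ∨ (2*q ≤ -3 ∧ 6*b + q ≤ -7)) → ((6*b + c = -3 → 6*b ≥ c - 5) → (3*b ≥ (2/3)*q - 3 ∨ 3*b ≠ -1)))) ∧ ((¬(q ≠ 4*c + 16)) → ((3*c = -5 → ((¬(3*c = -5)) ∧ (((b = 1 → b + 2*c > 12) ∨ (2*g ≤ -9 ∧ 2*b + g ≤ 6)) → ((2*b + c = 13 → 2*b ≥ c + 11) → (b ≥ (2/3)*g + 7 ∨ b ≠ 7))))) ∧ ((¬(3*c = -5)) → (((b = 1 → b + 2*c > 12) ∨ (2*q ≤ -3 ∧ 2*b + q ≤ 9)) → ((2*b + c = 13 → 2*b ≥ c + 11) → (b ≥ (2/3)*q + 5 ∨ b ≠ 7))))))


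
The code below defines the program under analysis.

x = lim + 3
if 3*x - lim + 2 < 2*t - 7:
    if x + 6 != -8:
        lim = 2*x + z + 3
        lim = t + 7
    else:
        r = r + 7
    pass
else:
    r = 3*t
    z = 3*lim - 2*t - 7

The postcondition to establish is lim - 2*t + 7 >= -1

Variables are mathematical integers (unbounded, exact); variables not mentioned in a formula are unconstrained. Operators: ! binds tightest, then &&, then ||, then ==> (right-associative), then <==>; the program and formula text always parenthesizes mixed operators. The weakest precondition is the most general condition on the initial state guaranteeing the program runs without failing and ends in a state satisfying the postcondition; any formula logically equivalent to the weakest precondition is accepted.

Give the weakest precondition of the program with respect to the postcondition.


Working backward. After the program, the postcondition lim - 2*t + 7 >= -1 must hold; in canonical form it is lim >= 2*t - 8.
Then branch requires (x != -14 ==> t <= 15) && ((!(x != -14)) ==> lim >= 2*t - 8); else branch requires lim >= 2*t - 8.
Before the if: (3*x < lim + 2*t - 9 ==> ((x != -14 ==> t <= 15) && ((!(x != -14)) ==> lim >= 2*t - 8))) && ((!(3*x < lim + 2*t - 9)) ==> lim >= 2*t - 8)
Before x := lim + 3: (2*lim < 2*t - 18 ==> ((lim != -17 ==> t <= 15) && ((!(lim != -17)) ==> lim >= 2*t - 8))) && ((!(2*lim < 2*t - 18)) ==> lim >= 2*t - 8)
Answer: WP = (2*lim < 2*t - 18 ==> ((lim != -17 ==> t <= 15) && ((!(lim != -17)) ==> lim >= 2*t - 8))) && ((!(2*lim < 2*t - 18)) ==> lim >= 2*t - 8)


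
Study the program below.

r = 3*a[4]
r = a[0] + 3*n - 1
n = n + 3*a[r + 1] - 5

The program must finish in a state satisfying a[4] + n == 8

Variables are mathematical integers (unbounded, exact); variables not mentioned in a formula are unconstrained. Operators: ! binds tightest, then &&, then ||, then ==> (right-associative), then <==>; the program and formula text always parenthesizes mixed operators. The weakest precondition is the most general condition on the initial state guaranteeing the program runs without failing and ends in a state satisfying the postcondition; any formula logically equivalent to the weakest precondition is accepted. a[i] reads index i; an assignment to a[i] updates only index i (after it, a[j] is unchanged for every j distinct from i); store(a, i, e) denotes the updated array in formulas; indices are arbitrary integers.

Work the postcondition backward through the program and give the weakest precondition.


Working backward. After the program, a[4] + n == 8 must hold.
Before n := n + 3*a[r + 1] - 5: 3*a[r + 1] + a[4] + n == 13
Before r := a[0] + 3*n - 1: 3*a[a[0] + 3*n] + a[4] + n == 13
Before r := 3*a[4]: 3*a[a[0] + 3*n] + a[4] + n == 13
Answer: WP = 3*a[a[0] + 3*n] + a[4] + n == 13


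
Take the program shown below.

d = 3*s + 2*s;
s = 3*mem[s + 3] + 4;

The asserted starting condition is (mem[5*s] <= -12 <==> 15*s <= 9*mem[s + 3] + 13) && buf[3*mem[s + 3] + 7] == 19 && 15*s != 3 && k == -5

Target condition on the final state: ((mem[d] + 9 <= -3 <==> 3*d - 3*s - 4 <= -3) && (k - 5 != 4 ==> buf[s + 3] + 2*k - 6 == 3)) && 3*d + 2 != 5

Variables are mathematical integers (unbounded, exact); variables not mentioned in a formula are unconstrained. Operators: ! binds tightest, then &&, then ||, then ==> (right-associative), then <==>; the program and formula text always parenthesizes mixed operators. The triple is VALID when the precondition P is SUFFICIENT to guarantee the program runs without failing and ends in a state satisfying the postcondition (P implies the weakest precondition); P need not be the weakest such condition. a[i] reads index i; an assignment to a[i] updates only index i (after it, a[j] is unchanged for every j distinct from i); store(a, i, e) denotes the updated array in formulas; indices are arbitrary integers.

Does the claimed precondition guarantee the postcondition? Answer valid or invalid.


Working backward. After the program, the postcondition ((mem[d] + 9 <= -3 <==> 3*d - 3*s - 4 <= -3) && (k - 5 != 4 ==> buf[s + 3] + 2*k - 6 == 3)) && 3*d + 2 != 5 must hold; in canonical form it is (mem[d] <= -12 <==> 3*d <= 3*s + 1) && (k != 9 ==> buf[s + 3] + 2*k == 9) && 3*d != 3.
Before s := 3*mem[s + 3] + 4: (mem[d] <= -12 <==> 3*d <= 9*mem[s + 3] + 13) && (k != 9 ==> buf[3*mem[s + 3] + 7] + 2*k == 9) && 3*d != 3
Before d := 3*s + 2*s: (mem[5*s] <= -12 <==> 15*s <= 9*mem[s + 3] + 13) && (k != 9 ==> buf[3*mem[s + 3] + 7] + 2*k == 9) && 15*s != 3
The weakest precondition is (mem[5*s] <= -12 <==> 15*s <= 9*mem[s + 3] + 13) && (k != 9 ==> buf[3*mem[s + 3] + 7] + 2*k == 9) && 15*s != 3.
Check whether (mem[5*s] <= -12 <==> 15*s <= 9*mem[s + 3] + 13) && buf[3*mem[s + 3] + 7] == 19 && 15*s != 3 && k == -5 implies it.
Every state satisfying the precondition satisfies the weakest precondition: the implication holds.
Answer: valid


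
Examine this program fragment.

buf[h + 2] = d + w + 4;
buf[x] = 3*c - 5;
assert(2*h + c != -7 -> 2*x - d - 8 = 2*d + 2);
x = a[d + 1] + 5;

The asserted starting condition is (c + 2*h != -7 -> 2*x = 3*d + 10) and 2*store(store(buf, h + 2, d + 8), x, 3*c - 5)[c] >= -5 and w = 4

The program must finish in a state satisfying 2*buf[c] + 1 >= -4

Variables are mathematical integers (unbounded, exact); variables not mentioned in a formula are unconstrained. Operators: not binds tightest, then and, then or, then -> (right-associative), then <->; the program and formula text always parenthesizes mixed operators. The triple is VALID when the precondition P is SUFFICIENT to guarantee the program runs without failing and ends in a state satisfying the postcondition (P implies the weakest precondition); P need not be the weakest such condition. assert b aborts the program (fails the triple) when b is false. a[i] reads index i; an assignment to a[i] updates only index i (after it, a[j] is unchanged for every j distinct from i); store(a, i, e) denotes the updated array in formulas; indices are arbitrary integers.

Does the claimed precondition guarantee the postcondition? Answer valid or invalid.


Working backward. After the program, the postcondition 2*buf[c] + 1 >= -4 must hold; in canonical form it is 2*buf[c] >= -5.
Before x := a[d + 1] + 5: 2*buf[c] >= -5
Before assert 2*h + c != -7 -> 2*x - d - 8 = 2*d + 2: (c + 2*h != -7 -> 2*x = 3*d + 10) and 2*buf[c] >= -5
Before buf[x] := 3*c - 5: (c + 2*h != -7 -> 2*x = 3*d + 10) and 2*store(buf, x, 3*c - 5)[c] >= -5
Before buf[h + 2] := d + w + 4: (c + 2*h != -7 -> 2*x = 3*d + 10) and 2*store(store(buf, h + 2, d + w + 4), x, 3*c - 5)[c] >= -5
The weakest precondition is (c + 2*h != -7 -> 2*x = 3*d + 10) and 2*store(store(buf, h + 2, d + w + 4), x, 3*c - 5)[c] >= -5.
Check whether (c + 2*h != -7 -> 2*x = 3*d + 10) and 2*store(store(buf, h + 2, d + 8), x, 3*c - 5)[c] >= -5 and w = 4 implies it.
Every state satisfying the precondition satisfies the weakest precondition: the implication holds.
Answer: valid


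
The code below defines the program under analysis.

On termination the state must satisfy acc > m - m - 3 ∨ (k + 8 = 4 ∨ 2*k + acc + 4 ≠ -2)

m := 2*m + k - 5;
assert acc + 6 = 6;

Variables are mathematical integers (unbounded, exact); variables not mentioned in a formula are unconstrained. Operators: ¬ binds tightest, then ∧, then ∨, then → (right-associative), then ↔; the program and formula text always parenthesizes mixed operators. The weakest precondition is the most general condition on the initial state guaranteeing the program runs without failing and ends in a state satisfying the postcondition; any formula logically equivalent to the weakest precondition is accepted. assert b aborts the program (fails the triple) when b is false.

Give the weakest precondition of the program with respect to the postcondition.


Working backward. After the program, the postcondition acc > m - m - 3 ∨ (k + 8 = 4 ∨ 2*k + acc + 4 ≠ -2) must hold; in canonical form it is acc > -3 ∨ k = -4 ∨ acc + 2*k ≠ -6.
Before assert acc + 6 = 6: acc = 0 ∧ (acc > -3 ∨ k = -4 ∨ acc + 2*k ≠ -6)
Before m := 2*m + k - 5: acc = 0 ∧ (acc > -3 ∨ k = -4 ∨ acc + 2*k ≠ -6)
Answer: WP = acc = 0 ∧ (acc > -3 ∨ k = -4 ∨ acc + 2*k ≠ -6)


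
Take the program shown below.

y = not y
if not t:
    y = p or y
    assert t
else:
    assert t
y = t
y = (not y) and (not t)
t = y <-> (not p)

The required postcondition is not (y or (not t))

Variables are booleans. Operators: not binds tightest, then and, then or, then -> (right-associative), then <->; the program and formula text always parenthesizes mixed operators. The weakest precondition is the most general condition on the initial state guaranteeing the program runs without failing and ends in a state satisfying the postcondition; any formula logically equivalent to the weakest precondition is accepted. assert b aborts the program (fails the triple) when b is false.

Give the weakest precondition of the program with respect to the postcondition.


Working backward. After the program, not (y or (not t)) must hold.
Before t := y <-> (not p): not (y or (not (y <-> (not p))))
Before y := (not y) and (not t): not (((not y) and (not t)) or (not (((not y) and (not t)) <-> (not p))))
Before y := t: not ((not t) or (not ((not t) <-> (not p))))
Then branch requires t and (not ((not t) or (not ((not t) <-> (not p))))); else branch requires t and (not ((not t) or (not ((not t) <-> (not p))))).
Before the if: ((not t) -> (t and (not ((not t) or (not ((not t) <-> (not p))))))) and (t -> (t and (not ((not t) or (not ((not t) <-> (not p)))))))
Before y := not y: ((not t) -> (t and (not ((not t) or (not ((not t) <-> (not p))))))) and (t -> (t and (not ((not t) or (not ((not t) <-> (not p)))))))
Answer: WP = ((not t) -> (t and (not ((not t) or (not ((not t) <-> (not p))))))) and (t -> (t and (not ((not t) or (not ((not t) <-> (not p)))))))


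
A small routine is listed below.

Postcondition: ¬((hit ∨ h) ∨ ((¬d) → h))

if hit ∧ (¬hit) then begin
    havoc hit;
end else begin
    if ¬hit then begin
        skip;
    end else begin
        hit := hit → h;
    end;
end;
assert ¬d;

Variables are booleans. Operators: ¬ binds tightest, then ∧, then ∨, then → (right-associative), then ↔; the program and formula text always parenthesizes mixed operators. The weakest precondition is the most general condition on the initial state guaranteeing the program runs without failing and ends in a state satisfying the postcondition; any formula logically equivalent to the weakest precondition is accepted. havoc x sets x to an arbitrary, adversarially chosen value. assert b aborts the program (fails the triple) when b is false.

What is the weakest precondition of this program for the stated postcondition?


Working backward. After the program, the postcondition ¬((hit ∨ h) ∨ ((¬d) → h)) must hold; in canonical form it is ¬(hit ∨ h ∨ ((¬d) → h)).
Before assert ¬d: (¬d) ∧ (¬(hit ∨ h ∨ ((¬d) → h)))
Then branch requires false; else branch requires ((¬hit) → ((¬d) ∧ (¬(hit ∨ h ∨ ((¬d) → h))))) ∧ (hit → ((¬d) ∧ (¬((hit → h) ∨ h ∨ ((¬d) → h))))).
Before the if: ((¬hit) → ((¬d) ∧ (¬(hit ∨ h ∨ ((¬d) → h))))) ∧ (hit → ((¬d) ∧ (¬((hit → h) ∨ h ∨ ((¬d) → h)))))
Answer: WP = ((¬hit) → ((¬d) ∧ (¬(hit ∨ h ∨ ((¬d) → h))))) ∧ (hit → ((¬d) ∧ (¬((hit → h) ∨ h ∨ ((¬d) → h)))))


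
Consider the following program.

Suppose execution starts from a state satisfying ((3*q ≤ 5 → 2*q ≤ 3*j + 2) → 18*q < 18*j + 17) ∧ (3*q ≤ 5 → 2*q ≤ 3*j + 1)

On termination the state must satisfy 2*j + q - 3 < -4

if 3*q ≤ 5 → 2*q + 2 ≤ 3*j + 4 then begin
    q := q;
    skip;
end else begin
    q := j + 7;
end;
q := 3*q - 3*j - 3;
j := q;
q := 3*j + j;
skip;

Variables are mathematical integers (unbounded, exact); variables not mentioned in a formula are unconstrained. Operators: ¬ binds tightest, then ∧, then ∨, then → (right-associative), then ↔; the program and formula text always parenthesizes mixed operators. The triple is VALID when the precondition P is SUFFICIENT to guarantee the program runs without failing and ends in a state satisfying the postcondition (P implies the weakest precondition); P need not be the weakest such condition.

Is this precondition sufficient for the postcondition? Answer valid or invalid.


Working backward. After the program, the postcondition 2*j + q - 3 < -4 must hold; in canonical form it is 2*j + q < -1.
Before skip: 2*j + q < -1
Before q := 3*j + j: 6*j < -1
Before j := q: 6*q < -1
Before q := 3*q - 3*j - 3: 18*q < 18*j + 17
Then branch requires 18*q < 18*j + 17; else branch requires false.
Before the if: ((3*q ≤ 5 → 2*q ≤ 3*j + 2) → 18*q < 18*j + 17) ∧ (3*q ≤ 5 → 2*q ≤ 3*j + 2)
The weakest precondition is ((3*q ≤ 5 → 2*q ≤ 3*j + 2) → 18*q < 18*j + 17) ∧ (3*q ≤ 5 → 2*q ≤ 3*j + 2).
Check whether ((3*q ≤ 5 → 2*q ≤ 3*j + 2) → 18*q < 18*j + 17) ∧ (3*q ≤ 5 → 2*q ≤ 3*j + 1) implies it.
Every state satisfying the precondition satisfies the weakest precondition: the implication holds.
Answer: valid


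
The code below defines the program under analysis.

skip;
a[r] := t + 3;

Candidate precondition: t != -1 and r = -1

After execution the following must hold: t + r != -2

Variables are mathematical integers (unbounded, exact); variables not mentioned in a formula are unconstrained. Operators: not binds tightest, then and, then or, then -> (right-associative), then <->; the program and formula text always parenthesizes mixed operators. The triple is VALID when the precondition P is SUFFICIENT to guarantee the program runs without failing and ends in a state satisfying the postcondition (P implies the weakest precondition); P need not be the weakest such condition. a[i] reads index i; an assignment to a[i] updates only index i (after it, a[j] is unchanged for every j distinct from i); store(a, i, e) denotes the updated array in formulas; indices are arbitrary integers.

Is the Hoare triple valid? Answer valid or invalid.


Working backward. After the program, the postcondition t + r != -2 must hold; in canonical form it is r + t != -2.
Before a[r] := t + 3: r + t != -2
Before skip: r + t != -2
The weakest precondition is r + t != -2.
Check whether t != -1 and r = -1 implies it.
Every state satisfying the precondition satisfies the weakest precondition: the implication holds.
Answer: valid


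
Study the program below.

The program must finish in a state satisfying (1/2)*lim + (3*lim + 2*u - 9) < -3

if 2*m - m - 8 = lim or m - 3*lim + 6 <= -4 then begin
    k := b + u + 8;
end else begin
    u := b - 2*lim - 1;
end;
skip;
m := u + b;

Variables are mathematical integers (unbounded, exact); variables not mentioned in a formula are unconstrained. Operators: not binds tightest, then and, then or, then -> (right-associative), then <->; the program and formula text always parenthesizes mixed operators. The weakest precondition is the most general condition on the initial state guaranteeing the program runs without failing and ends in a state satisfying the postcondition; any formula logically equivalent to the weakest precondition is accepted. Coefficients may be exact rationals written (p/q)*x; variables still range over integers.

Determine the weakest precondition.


Working backward. After the program, the postcondition (1/2)*lim + (3*lim + 2*u - 9) < -3 must hold; in canonical form it is (7/2)*lim + 2*u < 6.
Before m := u + b: (7/2)*lim + 2*u < 6
Before skip: (7/2)*lim + 2*u < 6
Then branch requires (7/2)*lim + 2*u < 6; else branch requires 2*b < (1/2)*lim + 8.
Before the if: ((m = lim + 8 or m <= 3*lim - 10) -> (7/2)*lim + 2*u < 6) and ((not (m = lim + 8 or m <= 3*lim - 10)) -> 2*b < (1/2)*lim + 8)
Answer: WP = ((m = lim + 8 or m <= 3*lim - 10) -> (7/2)*lim + 2*u < 6) and ((not (m = lim + 8 or m <= 3*lim - 10)) -> 2*b < (1/2)*lim + 8)


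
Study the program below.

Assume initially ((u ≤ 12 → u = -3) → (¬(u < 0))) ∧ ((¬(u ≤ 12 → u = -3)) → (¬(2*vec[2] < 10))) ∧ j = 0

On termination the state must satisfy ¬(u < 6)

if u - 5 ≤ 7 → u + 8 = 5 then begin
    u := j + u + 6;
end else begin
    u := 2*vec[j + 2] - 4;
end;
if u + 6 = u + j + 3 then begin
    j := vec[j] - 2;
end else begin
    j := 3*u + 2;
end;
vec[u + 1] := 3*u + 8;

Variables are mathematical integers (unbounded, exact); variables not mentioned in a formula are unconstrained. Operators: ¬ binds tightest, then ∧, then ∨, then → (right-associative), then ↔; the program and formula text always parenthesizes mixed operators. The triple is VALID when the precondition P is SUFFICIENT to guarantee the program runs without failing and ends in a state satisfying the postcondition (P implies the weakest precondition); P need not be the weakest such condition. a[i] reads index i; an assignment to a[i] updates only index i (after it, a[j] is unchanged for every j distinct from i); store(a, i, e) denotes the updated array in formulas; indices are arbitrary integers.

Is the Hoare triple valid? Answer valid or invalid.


Working backward. After the program, ¬(u < 6) must hold.
Before vec[u + 1] := 3*u + 8: ¬(u < 6)
Then branch requires ¬(u < 6); else branch requires ¬(u < 6).
Before the if: (j = 3 → (¬(u < 6))) ∧ ((¬(j = 3)) → (¬(u < 6)))
Then branch requires (j = 3 → (¬(j + u < 0))) ∧ ((¬(j = 3)) → (¬(j + u < 0))); else branch requires (j = 3 → (¬(2*vec[j + 2] < 10))) ∧ ((¬(j = 3)) → (¬(2*vec[j + 2] < 10))).
Before the if: ((u ≤ 12 → u = -3) → ((j = 3 → (¬(j + u < 0))) ∧ ((¬(j = 3)) → (¬(j + u < 0))))) ∧ ((¬(u ≤ 12 → u = -3)) → ((j = 3 → (¬(2*vec[j + 2] < 10))) ∧ ((¬(j = 3)) → (¬(2*vec[j + 2] < 10)))))
The weakest precondition is ((u ≤ 12 → u = -3) → ((j = 3 → (¬(j + u < 0))) ∧ ((¬(j = 3)) → (¬(j + u < 0))))) ∧ ((¬(u ≤ 12 → u = -3)) → ((j = 3 → (¬(2*vec[j + 2] < 10))) ∧ ((¬(j = 3)) → (¬(2*vec[j + 2] < 10))))).
Check whether ((u ≤ 12 → u = -3) → (¬(u < 0))) ∧ ((¬(u ≤ 12 → u = -3)) → (¬(2*vec[2] < 10))) ∧ j = 0 implies it.
Every state satisfying the precondition satisfies the weakest precondition: the implication holds.
Answer: valid


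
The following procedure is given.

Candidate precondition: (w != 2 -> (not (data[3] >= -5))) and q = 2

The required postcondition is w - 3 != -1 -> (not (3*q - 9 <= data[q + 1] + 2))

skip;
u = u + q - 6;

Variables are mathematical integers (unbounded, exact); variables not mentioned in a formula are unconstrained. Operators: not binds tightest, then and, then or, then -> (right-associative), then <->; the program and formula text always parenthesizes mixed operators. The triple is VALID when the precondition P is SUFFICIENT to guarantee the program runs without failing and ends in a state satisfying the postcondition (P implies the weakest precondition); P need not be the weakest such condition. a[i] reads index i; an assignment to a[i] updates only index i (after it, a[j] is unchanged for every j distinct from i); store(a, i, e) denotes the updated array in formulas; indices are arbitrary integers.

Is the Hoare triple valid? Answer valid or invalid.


Working backward. After the program, the postcondition w - 3 != -1 -> (not (3*q - 9 <= data[q + 1] + 2)) must hold; in canonical form it is w != 2 -> (not (3*q <= data[q + 1] + 11)).
Before u := u + q - 6: w != 2 -> (not (3*q <= data[q + 1] + 11))
Before skip: w != 2 -> (not (3*q <= data[q + 1] + 11))
The weakest precondition is w != 2 -> (not (3*q <= data[q + 1] + 11)).
Check whether (w != 2 -> (not (data[3] >= -5))) and q = 2 implies it.
Every state satisfying the precondition satisfies the weakest precondition: the implication holds.
Answer: valid


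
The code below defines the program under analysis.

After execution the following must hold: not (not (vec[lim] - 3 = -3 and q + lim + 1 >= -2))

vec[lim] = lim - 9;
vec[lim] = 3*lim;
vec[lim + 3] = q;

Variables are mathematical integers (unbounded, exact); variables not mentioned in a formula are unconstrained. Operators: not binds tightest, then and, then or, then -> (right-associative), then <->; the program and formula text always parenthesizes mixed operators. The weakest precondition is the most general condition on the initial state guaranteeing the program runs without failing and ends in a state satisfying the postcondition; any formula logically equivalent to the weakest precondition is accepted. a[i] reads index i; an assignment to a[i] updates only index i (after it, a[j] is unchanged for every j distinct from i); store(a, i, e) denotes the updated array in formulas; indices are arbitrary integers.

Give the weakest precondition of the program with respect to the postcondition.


Working backward. After the program, the postcondition not (not (vec[lim] - 3 = -3 and q + lim + 1 >= -2)) must hold; in canonical form it is vec[lim] = 0 and lim + q >= -3.
Before vec[lim + 3] := q: store(vec, lim + 3, q)[lim] = 0 and lim + q >= -3
Before vec[lim] := 3*lim: store(store(vec, lim, 3*lim), lim + 3, q)[lim] = 0 and lim + q >= -3
Before vec[lim] := lim - 9: store(store(store(vec, lim, lim - 9), lim, 3*lim), lim + 3, q)[lim] = 0 and lim + q >= -3
Answer: WP = store(store(store(vec, lim, lim - 9), lim, 3*lim), lim + 3, q)[lim] = 0 and lim + q >= -3


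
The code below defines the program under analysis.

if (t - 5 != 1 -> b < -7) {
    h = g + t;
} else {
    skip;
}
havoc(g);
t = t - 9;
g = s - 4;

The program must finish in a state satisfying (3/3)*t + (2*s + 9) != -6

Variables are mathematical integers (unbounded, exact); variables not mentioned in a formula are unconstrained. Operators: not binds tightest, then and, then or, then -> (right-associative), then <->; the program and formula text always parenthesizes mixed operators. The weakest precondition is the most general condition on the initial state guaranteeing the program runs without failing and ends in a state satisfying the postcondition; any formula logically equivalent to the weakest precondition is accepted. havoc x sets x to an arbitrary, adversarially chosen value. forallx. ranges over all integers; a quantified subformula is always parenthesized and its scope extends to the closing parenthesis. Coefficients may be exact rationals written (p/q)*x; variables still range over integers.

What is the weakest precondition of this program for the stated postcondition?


Working backward. After the program, the postcondition (3/3)*t + (2*s + 9) != -6 must hold; in canonical form it is 2*s + t != -15.
Before g := s - 4: 2*s + t != -15
Before t := t - 9: 2*s + t != -6
Before havoc g: 2*s + t != -6
Then branch requires 2*s + t != -6; else branch requires 2*s + t != -6.
Before the if: ((t != 6 -> b < -7) -> 2*s + t != -6) and ((not (t != 6 -> b < -7)) -> 2*s + t != -6)
Answer: WP = ((t != 6 -> b < -7) -> 2*s + t != -6) and ((not (t != 6 -> b < -7)) -> 2*s + t != -6)


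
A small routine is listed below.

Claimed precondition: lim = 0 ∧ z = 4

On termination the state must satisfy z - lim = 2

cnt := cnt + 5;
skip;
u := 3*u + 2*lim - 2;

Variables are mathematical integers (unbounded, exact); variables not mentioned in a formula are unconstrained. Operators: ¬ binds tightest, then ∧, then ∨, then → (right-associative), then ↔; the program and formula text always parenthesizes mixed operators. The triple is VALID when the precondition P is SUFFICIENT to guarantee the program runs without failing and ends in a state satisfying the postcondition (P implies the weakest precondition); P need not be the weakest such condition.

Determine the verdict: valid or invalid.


Working backward. After the program, the postcondition z - lim = 2 must hold; in canonical form it is z = lim + 2.
Before u := 3*u + 2*lim - 2: z = lim + 2
Before skip: z = lim + 2
Before cnt := cnt + 5: z = lim + 2
The weakest precondition is z = lim + 2.
Check whether lim = 0 ∧ z = 4 implies it.
Countermodel: at the initial state lim = 0, z = 4, the precondition holds but the weakest precondition fails.
Answer: invalid


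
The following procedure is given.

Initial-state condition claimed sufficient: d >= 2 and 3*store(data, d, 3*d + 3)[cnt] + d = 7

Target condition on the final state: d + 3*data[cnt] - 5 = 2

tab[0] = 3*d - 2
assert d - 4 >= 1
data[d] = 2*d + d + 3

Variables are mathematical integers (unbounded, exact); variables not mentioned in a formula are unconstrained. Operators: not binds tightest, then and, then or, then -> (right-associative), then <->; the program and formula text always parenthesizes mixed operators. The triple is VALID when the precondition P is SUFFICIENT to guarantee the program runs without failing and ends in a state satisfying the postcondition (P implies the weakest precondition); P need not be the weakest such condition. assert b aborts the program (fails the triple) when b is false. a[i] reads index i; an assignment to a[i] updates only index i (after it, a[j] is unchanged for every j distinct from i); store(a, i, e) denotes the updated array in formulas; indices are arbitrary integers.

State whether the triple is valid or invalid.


Working backward. After the program, the postcondition d + 3*data[cnt] - 5 = 2 must hold; in canonical form it is 3*data[cnt] + d = 7.
Before data[d] := 2*d + d + 3: 3*store(data, d, 3*d + 3)[cnt] + d = 7
Before assert d - 4 >= 1: d >= 5 and 3*store(data, d, 3*d + 3)[cnt] + d = 7
Before tab[0] := 3*d - 2: d >= 5 and 3*store(data, d, 3*d + 3)[cnt] + d = 7
The weakest precondition is d >= 5 and 3*store(data, d, 3*d + 3)[cnt] + d = 7.
Check whether d >= 2 and 3*store(data, d, 3*d + 3)[cnt] + d = 7 implies it.
Countermodel: at the initial state cnt = 10, d = 4, data = {[4] = 3, [10] = 1, elsewhere 3}, the precondition holds but the weakest precondition fails.
Answer: invalid


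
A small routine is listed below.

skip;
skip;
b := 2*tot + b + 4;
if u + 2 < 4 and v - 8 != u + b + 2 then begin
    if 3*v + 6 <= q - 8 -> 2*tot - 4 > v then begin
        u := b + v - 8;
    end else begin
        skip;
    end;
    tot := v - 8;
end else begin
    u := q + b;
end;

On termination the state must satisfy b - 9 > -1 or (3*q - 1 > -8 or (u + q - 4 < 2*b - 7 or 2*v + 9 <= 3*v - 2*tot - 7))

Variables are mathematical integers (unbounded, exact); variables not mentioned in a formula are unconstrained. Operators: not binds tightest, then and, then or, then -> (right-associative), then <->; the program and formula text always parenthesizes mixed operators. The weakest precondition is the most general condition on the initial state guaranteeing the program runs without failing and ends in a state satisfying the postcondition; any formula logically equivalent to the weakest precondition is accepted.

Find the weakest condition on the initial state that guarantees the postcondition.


Working backward. After the program, the postcondition b - 9 > -1 or (3*q - 1 > -8 or (u + q - 4 < 2*b - 7 or 2*v + 9 <= 3*v - 2*tot - 7)) must hold; in canonical form it is b > 8 or 3*q > -7 or q + u < 2*b - 3 or 2*tot <= v - 16.
Then branch requires ((3*v <= q - 14 -> 2*tot > v + 4) -> (b > 8 or 3*q > -7 or q + v < b + 5 or v <= 0)) and ((not (3*v <= q - 14 -> 2*tot > v + 4)) -> (b > 8 or 3*q > -7 or q + u < 2*b - 3 or v <= 0)); else branch requires b > 8 or 3*q > -7 or 2*q < b - 3 or 2*tot <= v - 16.
Before the if: ((u < 2 and v != b + u + 10) -> (((3*v <= q - 14 -> 2*tot > v + 4) -> (b > 8 or 3*q > -7 or q + v < b + 5 or v <= 0)) and ((not (3*v <= q - 14 -> 2*tot > v + 4)) -> (b > 8 or 3*q > -7 or q + u < 2*b - 3 or v <= 0)))) and ((not (u < 2 and v != b + u + 10)) -> (b > 8 or 3*q > -7 or 2*q < b - 3 or 2*tot <= v - 16))
Before b := 2*tot + b + 4: ((u < 2 and v != b + 2*tot + u + 14) -> (((3*v <= q - 14 -> 2*tot > v + 4) -> (b + 2*tot > 4 or 3*q > -7 or q + v < b + 2*tot + 9 or v <= 0)) and ((not (3*v <= q - 14 -> 2*tot > v + 4)) -> (b + 2*tot > 4 or 3*q > -7 or q + u < 2*b + 4*tot + 5 or v <= 0)))) and ((not (u < 2 and v != b + 2*tot + u + 14)) -> (b + 2*tot > 4 or 3*q > -7 or 2*q < b + 2*tot + 1 or 2*tot <= v - 16))
Before skip: ((u < 2 and v != b + 2*tot + u + 14) -> (((3*v <= q - 14 -> 2*tot > v + 4) -> (b + 2*tot > 4 or 3*q > -7 or q + v < b + 2*tot + 9 or v <= 0)) and ((not (3*v <= q - 14 -> 2*tot > v + 4)) -> (b + 2*tot > 4 or 3*q > -7 or q + u < 2*b + 4*tot + 5 or v <= 0)))) and ((not (u < 2 and v != b + 2*tot + u + 14)) -> (b + 2*tot > 4 or 3*q > -7 or 2*q < b + 2*tot + 1 or 2*tot <= v - 16))
Before skip: ((u < 2 and v != b + 2*tot + u + 14) -> (((3*v <= q - 14 -> 2*tot > v + 4) -> (b + 2*tot > 4 or 3*q > -7 or q + v < b + 2*tot + 9 or v <= 0)) and ((not (3*v <= q - 14 -> 2*tot > v + 4)) -> (b + 2*tot > 4 or 3*q > -7 or q + u < 2*b + 4*tot + 5 or v <= 0)))) and ((not (u < 2 and v != b + 2*tot + u + 14)) -> (b + 2*tot > 4 or 3*q > -7 or 2*q < b + 2*tot + 1 or 2*tot <= v - 16))
Answer: WP = ((u < 2 and v != b + 2*tot + u + 14) -> (((3*v <= q - 14 -> 2*tot > v + 4) -> (b + 2*tot > 4 or 3*q > -7 or q + v < b + 2*tot + 9 or v <= 0)) and ((not (3*v <= q - 14 -> 2*tot > v + 4)) -> (b + 2*tot > 4 or 3*q > -7 or q + u < 2*b + 4*tot + 5 or v <= 0)))) and ((not (u < 2 and v != b + 2*tot + u + 14)) -> (b + 2*tot > 4 or 3*q > -7 or 2*q < b + 2*tot + 1 or 2*tot <= v - 16))


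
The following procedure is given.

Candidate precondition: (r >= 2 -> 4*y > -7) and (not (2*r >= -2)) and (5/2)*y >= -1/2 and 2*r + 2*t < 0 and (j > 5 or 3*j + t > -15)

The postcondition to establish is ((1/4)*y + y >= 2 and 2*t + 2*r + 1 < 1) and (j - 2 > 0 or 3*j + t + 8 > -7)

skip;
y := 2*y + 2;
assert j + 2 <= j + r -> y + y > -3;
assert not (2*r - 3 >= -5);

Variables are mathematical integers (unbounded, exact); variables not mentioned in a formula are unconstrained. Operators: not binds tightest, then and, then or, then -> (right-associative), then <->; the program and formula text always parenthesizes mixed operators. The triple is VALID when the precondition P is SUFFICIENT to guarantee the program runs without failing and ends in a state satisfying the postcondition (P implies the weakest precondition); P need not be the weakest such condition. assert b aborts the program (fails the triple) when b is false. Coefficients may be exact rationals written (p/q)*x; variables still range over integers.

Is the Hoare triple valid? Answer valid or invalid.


Working backward. After the program, the postcondition ((1/4)*y + y >= 2 and 2*t + 2*r + 1 < 1) and (j - 2 > 0 or 3*j + t + 8 > -7) must hold; in canonical form it is (5/4)*y >= 2 and 2*r + 2*t < 0 and (j > 2 or 3*j + t > -15).
Before assert not (2*r - 3 >= -5): (not (2*r >= -2)) and (5/4)*y >= 2 and 2*r + 2*t < 0 and (j > 2 or 3*j + t > -15)
Before assert j + 2 <= j + r -> y + y > -3: (r >= 2 -> 2*y > -3) and (not (2*r >= -2)) and (5/4)*y >= 2 and 2*r + 2*t < 0 and (j > 2 or 3*j + t > -15)
Before y := 2*y + 2: (r >= 2 -> 4*y > -7) and (not (2*r >= -2)) and (5/2)*y >= -1/2 and 2*r + 2*t < 0 and (j > 2 or 3*j + t > -15)
Before skip: (r >= 2 -> 4*y > -7) and (not (2*r >= -2)) and (5/2)*y >= -1/2 and 2*r + 2*t < 0 and (j > 2 or 3*j + t > -15)
The weakest precondition is (r >= 2 -> 4*y > -7) and (not (2*r >= -2)) and (5/2)*y >= -1/2 and 2*r + 2*t < 0 and (j > 2 or 3*j + t > -15).
Check whether (r >= 2 -> 4*y > -7) and (not (2*r >= -2)) and (5/2)*y >= -1/2 and 2*r + 2*t < 0 and (j > 5 or 3*j + t > -15) implies it.
Every state satisfying the precondition satisfies the weakest precondition: the implication holds.
Answer: valid


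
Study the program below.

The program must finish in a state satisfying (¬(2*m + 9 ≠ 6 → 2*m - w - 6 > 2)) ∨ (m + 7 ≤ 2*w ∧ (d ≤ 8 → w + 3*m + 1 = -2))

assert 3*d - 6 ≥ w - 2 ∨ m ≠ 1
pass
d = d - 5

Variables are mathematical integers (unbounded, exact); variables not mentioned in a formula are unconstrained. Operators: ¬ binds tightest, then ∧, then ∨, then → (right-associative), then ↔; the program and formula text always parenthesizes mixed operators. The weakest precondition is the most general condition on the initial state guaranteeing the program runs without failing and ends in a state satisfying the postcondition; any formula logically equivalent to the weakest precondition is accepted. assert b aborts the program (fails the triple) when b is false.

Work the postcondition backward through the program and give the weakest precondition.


Working backward. After the program, the postcondition (¬(2*m + 9 ≠ 6 → 2*m - w - 6 > 2)) ∨ (m + 7 ≤ 2*w ∧ (d ≤ 8 → w + 3*m + 1 = -2)) must hold; in canonical form it is (¬(2*m ≠ -3 → 2*m > w + 8)) ∨ (m ≤ 2*w - 7 ∧ (d ≤ 8 → 3*m + w = -3)).
Before d := d - 5: (¬(2*m ≠ -3 → 2*m > w + 8)) ∨ (m ≤ 2*w - 7 ∧ (d ≤ 13 → 3*m + w = -3))
Before skip: (¬(2*m ≠ -3 → 2*m > w + 8)) ∨ (m ≤ 2*w - 7 ∧ (d ≤ 13 → 3*m + w = -3))
Before assert 3*d - 6 ≥ w - 2 ∨ m ≠ 1: (3*d ≥ w + 4 ∨ m ≠ 1) ∧ ((¬(2*m ≠ -3 → 2*m > w + 8)) ∨ (m ≤ 2*w - 7 ∧ (d ≤ 13 → 3*m + w = -3)))
Answer: WP = (3*d ≥ w + 4 ∨ m ≠ 1) ∧ ((¬(2*m ≠ -3 → 2*m > w + 8)) ∨ (m ≤ 2*w - 7 ∧ (d ≤ 13 → 3*m + w = -3)))


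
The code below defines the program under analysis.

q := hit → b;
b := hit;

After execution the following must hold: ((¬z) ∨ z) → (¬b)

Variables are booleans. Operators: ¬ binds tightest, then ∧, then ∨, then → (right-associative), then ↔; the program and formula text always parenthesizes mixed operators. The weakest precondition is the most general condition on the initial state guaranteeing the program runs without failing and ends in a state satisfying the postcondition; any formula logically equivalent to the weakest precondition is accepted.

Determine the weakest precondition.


Working backward. After the program, the postcondition ((¬z) ∨ z) → (¬b) must hold; in canonical form it is ¬b.
Before b := hit: ¬hit
Before q := hit → b: ¬hit
Answer: WP = ¬hit


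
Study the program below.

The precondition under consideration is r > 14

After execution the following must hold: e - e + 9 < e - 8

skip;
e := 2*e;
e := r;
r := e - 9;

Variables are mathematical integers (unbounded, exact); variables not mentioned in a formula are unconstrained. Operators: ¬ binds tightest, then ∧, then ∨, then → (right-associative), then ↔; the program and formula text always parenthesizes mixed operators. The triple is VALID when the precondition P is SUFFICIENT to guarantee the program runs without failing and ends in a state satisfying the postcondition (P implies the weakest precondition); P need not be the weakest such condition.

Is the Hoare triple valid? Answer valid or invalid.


Working backward. After the program, the postcondition e - e + 9 < e - 8 must hold; in canonical form it is e > 17.
Before r := e - 9: e > 17
Before e := r: r > 17
Before e := 2*e: r > 17
Before skip: r > 17
The weakest precondition is r > 17.
Check whether r > 14 implies it.
Countermodel: at the initial state r = 15, the precondition holds but the weakest precondition fails.
Answer: invalid


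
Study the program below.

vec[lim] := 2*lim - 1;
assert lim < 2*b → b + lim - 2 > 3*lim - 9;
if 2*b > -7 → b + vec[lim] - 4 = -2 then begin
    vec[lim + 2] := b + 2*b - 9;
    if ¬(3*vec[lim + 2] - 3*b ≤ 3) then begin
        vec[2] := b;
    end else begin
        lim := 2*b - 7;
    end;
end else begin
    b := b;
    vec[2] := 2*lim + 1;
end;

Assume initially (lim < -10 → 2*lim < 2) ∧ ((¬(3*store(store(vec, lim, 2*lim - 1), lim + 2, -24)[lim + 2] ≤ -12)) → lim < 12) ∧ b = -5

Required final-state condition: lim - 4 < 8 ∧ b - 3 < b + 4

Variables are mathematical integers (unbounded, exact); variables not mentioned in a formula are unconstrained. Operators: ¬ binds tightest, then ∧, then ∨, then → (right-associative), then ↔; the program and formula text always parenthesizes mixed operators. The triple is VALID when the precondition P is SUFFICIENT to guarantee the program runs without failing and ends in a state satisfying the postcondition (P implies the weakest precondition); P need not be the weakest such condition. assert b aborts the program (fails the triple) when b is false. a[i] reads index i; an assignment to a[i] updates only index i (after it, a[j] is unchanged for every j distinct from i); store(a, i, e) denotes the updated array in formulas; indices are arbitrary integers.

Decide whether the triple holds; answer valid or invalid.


Working backward. After the program, the postcondition lim - 4 < 8 ∧ b - 3 < b + 4 must hold; in canonical form it is lim < 12.
Then branch requires ((¬(3*store(vec, lim + 2, 3*b - 9)[lim + 2] ≤ 3*b + 3)) → lim < 12) ∧ (3*store(vec, lim + 2, 3*b - 9)[lim + 2] ≤ 3*b + 3 → 2*b < 19); else branch requires lim < 12.
Before the if: ((2*b > -7 → vec[lim] + b = 2) → (((¬(3*store(vec, lim + 2, 3*b - 9)[lim + 2] ≤ 3*b + 3)) → lim < 12) ∧ (3*store(vec, lim + 2, 3*b - 9)[lim + 2] ≤ 3*b + 3 → 2*b < 19))) ∧ ((¬(2*b > -7 → vec[lim] + b = 2)) → lim < 12)
Before assert lim < 2*b → b + lim - 2 > 3*lim - 9: (lim < 2*b → b > 2*lim - 7) ∧ ((2*b > -7 → vec[lim] + b = 2) → (((¬(3*store(vec, lim + 2, 3*b - 9)[lim + 2] ≤ 3*b + 3)) → lim < 12) ∧ (3*store(vec, lim + 2, 3*b - 9)[lim + 2] ≤ 3*b + 3 → 2*b < 19))) ∧ ((¬(2*b > -7 → vec[lim] + b = 2)) → lim < 12)
Before vec[lim] := 2*lim - 1: (lim < 2*b → b > 2*lim - 7) ∧ ((2*b > -7 → store(vec, lim, 2*lim - 1)[lim] + b = 2) → (((¬(3*store(store(vec, lim, 2*lim - 1), lim + 2, 3*b - 9)[lim + 2] ≤ 3*b + 3)) → lim < 12) ∧ (3*store(store(vec, lim, 2*lim - 1), lim + 2, 3*b - 9)[lim + 2] ≤ 3*b + 3 → 2*b < 19))) ∧ ((¬(2*b > -7 → store(vec, lim, 2*lim - 1)[lim] + b = 2)) → lim < 12)
The weakest precondition is (lim < 2*b → b > 2*lim - 7) ∧ ((2*b > -7 → store(vec, lim, 2*lim - 1)[lim] + b = 2) → (((¬(3*store(store(vec, lim, 2*lim - 1), lim + 2, 3*b - 9)[lim + 2] ≤ 3*b + 3)) → lim < 12) ∧ (3*store(store(vec, lim, 2*lim - 1), lim + 2, 3*b - 9)[lim + 2] ≤ 3*b + 3 → 2*b < 19))) ∧ ((¬(2*b > -7 → store(vec, lim, 2*lim - 1)[lim] + b = 2)) → lim < 12).
Check whether (lim < -10 → 2*lim < 2) ∧ ((¬(3*store(store(vec, lim, 2*lim - 1), lim + 2, -24)[lim + 2] ≤ -12)) → lim < 12) ∧ b = -5 implies it.
Every state satisfying the precondition satisfies the weakest precondition: the implication holds.
Answer: valid
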